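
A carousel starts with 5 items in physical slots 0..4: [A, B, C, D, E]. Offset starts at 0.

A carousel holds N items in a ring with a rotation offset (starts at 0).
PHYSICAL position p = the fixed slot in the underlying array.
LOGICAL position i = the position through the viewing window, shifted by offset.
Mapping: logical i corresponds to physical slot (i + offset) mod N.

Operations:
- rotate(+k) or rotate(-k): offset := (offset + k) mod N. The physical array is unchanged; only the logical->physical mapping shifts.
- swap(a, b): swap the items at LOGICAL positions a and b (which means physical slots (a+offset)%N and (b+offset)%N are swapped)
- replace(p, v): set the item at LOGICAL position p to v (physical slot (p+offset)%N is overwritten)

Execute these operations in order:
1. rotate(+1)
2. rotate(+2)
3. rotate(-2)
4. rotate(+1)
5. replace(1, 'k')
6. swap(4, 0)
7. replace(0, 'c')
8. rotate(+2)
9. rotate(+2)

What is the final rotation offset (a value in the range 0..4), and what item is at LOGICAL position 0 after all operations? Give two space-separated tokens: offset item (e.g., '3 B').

Answer: 1 C

Derivation:
After op 1 (rotate(+1)): offset=1, physical=[A,B,C,D,E], logical=[B,C,D,E,A]
After op 2 (rotate(+2)): offset=3, physical=[A,B,C,D,E], logical=[D,E,A,B,C]
After op 3 (rotate(-2)): offset=1, physical=[A,B,C,D,E], logical=[B,C,D,E,A]
After op 4 (rotate(+1)): offset=2, physical=[A,B,C,D,E], logical=[C,D,E,A,B]
After op 5 (replace(1, 'k')): offset=2, physical=[A,B,C,k,E], logical=[C,k,E,A,B]
After op 6 (swap(4, 0)): offset=2, physical=[A,C,B,k,E], logical=[B,k,E,A,C]
After op 7 (replace(0, 'c')): offset=2, physical=[A,C,c,k,E], logical=[c,k,E,A,C]
After op 8 (rotate(+2)): offset=4, physical=[A,C,c,k,E], logical=[E,A,C,c,k]
After op 9 (rotate(+2)): offset=1, physical=[A,C,c,k,E], logical=[C,c,k,E,A]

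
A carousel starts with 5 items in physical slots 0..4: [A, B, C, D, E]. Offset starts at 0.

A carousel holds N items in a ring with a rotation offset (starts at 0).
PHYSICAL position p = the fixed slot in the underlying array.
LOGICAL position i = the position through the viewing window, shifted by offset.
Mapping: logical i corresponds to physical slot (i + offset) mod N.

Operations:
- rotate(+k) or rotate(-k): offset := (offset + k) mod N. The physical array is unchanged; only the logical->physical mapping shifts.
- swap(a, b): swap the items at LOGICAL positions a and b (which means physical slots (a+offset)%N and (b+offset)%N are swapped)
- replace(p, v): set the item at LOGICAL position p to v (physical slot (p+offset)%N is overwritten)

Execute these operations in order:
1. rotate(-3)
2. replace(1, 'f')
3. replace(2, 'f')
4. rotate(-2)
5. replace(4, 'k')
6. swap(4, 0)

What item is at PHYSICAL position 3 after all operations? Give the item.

After op 1 (rotate(-3)): offset=2, physical=[A,B,C,D,E], logical=[C,D,E,A,B]
After op 2 (replace(1, 'f')): offset=2, physical=[A,B,C,f,E], logical=[C,f,E,A,B]
After op 3 (replace(2, 'f')): offset=2, physical=[A,B,C,f,f], logical=[C,f,f,A,B]
After op 4 (rotate(-2)): offset=0, physical=[A,B,C,f,f], logical=[A,B,C,f,f]
After op 5 (replace(4, 'k')): offset=0, physical=[A,B,C,f,k], logical=[A,B,C,f,k]
After op 6 (swap(4, 0)): offset=0, physical=[k,B,C,f,A], logical=[k,B,C,f,A]

Answer: f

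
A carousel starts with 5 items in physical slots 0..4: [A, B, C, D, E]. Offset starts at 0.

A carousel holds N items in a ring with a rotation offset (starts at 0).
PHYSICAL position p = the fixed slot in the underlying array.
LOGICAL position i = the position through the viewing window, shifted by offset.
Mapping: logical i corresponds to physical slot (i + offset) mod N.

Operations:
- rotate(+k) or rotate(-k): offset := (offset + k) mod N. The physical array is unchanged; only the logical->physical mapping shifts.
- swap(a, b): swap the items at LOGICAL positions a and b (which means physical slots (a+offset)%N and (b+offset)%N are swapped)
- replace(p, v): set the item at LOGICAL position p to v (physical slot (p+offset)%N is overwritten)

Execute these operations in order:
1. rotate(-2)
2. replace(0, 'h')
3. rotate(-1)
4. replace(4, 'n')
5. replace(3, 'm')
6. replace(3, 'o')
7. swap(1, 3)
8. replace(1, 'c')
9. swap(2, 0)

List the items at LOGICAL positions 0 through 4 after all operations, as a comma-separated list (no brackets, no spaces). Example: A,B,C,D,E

After op 1 (rotate(-2)): offset=3, physical=[A,B,C,D,E], logical=[D,E,A,B,C]
After op 2 (replace(0, 'h')): offset=3, physical=[A,B,C,h,E], logical=[h,E,A,B,C]
After op 3 (rotate(-1)): offset=2, physical=[A,B,C,h,E], logical=[C,h,E,A,B]
After op 4 (replace(4, 'n')): offset=2, physical=[A,n,C,h,E], logical=[C,h,E,A,n]
After op 5 (replace(3, 'm')): offset=2, physical=[m,n,C,h,E], logical=[C,h,E,m,n]
After op 6 (replace(3, 'o')): offset=2, physical=[o,n,C,h,E], logical=[C,h,E,o,n]
After op 7 (swap(1, 3)): offset=2, physical=[h,n,C,o,E], logical=[C,o,E,h,n]
After op 8 (replace(1, 'c')): offset=2, physical=[h,n,C,c,E], logical=[C,c,E,h,n]
After op 9 (swap(2, 0)): offset=2, physical=[h,n,E,c,C], logical=[E,c,C,h,n]

Answer: E,c,C,h,n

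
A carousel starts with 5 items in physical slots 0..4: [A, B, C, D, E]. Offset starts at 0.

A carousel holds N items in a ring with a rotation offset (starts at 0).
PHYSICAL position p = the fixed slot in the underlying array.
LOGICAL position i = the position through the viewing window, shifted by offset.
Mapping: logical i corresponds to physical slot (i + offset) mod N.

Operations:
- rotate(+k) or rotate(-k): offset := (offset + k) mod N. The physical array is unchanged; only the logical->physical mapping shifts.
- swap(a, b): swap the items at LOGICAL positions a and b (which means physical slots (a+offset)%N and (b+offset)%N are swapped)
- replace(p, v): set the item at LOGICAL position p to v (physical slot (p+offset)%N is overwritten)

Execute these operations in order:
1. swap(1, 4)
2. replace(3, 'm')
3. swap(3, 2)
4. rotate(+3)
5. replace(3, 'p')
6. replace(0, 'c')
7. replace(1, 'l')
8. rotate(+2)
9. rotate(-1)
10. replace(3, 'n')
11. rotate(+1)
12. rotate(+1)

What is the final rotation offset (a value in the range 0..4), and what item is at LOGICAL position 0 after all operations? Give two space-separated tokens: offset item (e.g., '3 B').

Answer: 1 p

Derivation:
After op 1 (swap(1, 4)): offset=0, physical=[A,E,C,D,B], logical=[A,E,C,D,B]
After op 2 (replace(3, 'm')): offset=0, physical=[A,E,C,m,B], logical=[A,E,C,m,B]
After op 3 (swap(3, 2)): offset=0, physical=[A,E,m,C,B], logical=[A,E,m,C,B]
After op 4 (rotate(+3)): offset=3, physical=[A,E,m,C,B], logical=[C,B,A,E,m]
After op 5 (replace(3, 'p')): offset=3, physical=[A,p,m,C,B], logical=[C,B,A,p,m]
After op 6 (replace(0, 'c')): offset=3, physical=[A,p,m,c,B], logical=[c,B,A,p,m]
After op 7 (replace(1, 'l')): offset=3, physical=[A,p,m,c,l], logical=[c,l,A,p,m]
After op 8 (rotate(+2)): offset=0, physical=[A,p,m,c,l], logical=[A,p,m,c,l]
After op 9 (rotate(-1)): offset=4, physical=[A,p,m,c,l], logical=[l,A,p,m,c]
After op 10 (replace(3, 'n')): offset=4, physical=[A,p,n,c,l], logical=[l,A,p,n,c]
After op 11 (rotate(+1)): offset=0, physical=[A,p,n,c,l], logical=[A,p,n,c,l]
After op 12 (rotate(+1)): offset=1, physical=[A,p,n,c,l], logical=[p,n,c,l,A]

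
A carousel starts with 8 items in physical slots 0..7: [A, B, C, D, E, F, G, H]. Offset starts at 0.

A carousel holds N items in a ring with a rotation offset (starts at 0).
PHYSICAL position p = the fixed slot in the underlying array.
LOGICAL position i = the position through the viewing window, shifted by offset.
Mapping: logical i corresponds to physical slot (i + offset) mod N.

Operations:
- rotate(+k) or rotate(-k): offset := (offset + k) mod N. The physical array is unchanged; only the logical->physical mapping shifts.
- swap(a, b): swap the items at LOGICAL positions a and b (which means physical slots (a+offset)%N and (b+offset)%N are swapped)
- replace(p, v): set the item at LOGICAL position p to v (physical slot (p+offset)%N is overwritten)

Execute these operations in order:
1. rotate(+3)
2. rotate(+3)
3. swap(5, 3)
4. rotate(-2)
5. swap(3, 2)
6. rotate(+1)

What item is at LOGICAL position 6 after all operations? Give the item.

Answer: B

Derivation:
After op 1 (rotate(+3)): offset=3, physical=[A,B,C,D,E,F,G,H], logical=[D,E,F,G,H,A,B,C]
After op 2 (rotate(+3)): offset=6, physical=[A,B,C,D,E,F,G,H], logical=[G,H,A,B,C,D,E,F]
After op 3 (swap(5, 3)): offset=6, physical=[A,D,C,B,E,F,G,H], logical=[G,H,A,D,C,B,E,F]
After op 4 (rotate(-2)): offset=4, physical=[A,D,C,B,E,F,G,H], logical=[E,F,G,H,A,D,C,B]
After op 5 (swap(3, 2)): offset=4, physical=[A,D,C,B,E,F,H,G], logical=[E,F,H,G,A,D,C,B]
After op 6 (rotate(+1)): offset=5, physical=[A,D,C,B,E,F,H,G], logical=[F,H,G,A,D,C,B,E]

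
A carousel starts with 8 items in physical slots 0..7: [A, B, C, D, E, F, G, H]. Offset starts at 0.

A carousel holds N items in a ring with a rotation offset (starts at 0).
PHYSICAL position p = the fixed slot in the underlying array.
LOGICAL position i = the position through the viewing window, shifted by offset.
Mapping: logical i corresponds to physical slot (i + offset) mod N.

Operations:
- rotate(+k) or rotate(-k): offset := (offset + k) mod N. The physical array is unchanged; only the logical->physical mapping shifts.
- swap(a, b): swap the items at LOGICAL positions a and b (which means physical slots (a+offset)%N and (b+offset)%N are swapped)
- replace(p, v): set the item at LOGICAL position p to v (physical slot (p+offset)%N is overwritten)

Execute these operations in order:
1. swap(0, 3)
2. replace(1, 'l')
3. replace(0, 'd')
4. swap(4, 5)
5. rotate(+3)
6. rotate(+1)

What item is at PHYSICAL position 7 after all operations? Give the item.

After op 1 (swap(0, 3)): offset=0, physical=[D,B,C,A,E,F,G,H], logical=[D,B,C,A,E,F,G,H]
After op 2 (replace(1, 'l')): offset=0, physical=[D,l,C,A,E,F,G,H], logical=[D,l,C,A,E,F,G,H]
After op 3 (replace(0, 'd')): offset=0, physical=[d,l,C,A,E,F,G,H], logical=[d,l,C,A,E,F,G,H]
After op 4 (swap(4, 5)): offset=0, physical=[d,l,C,A,F,E,G,H], logical=[d,l,C,A,F,E,G,H]
After op 5 (rotate(+3)): offset=3, physical=[d,l,C,A,F,E,G,H], logical=[A,F,E,G,H,d,l,C]
After op 6 (rotate(+1)): offset=4, physical=[d,l,C,A,F,E,G,H], logical=[F,E,G,H,d,l,C,A]

Answer: H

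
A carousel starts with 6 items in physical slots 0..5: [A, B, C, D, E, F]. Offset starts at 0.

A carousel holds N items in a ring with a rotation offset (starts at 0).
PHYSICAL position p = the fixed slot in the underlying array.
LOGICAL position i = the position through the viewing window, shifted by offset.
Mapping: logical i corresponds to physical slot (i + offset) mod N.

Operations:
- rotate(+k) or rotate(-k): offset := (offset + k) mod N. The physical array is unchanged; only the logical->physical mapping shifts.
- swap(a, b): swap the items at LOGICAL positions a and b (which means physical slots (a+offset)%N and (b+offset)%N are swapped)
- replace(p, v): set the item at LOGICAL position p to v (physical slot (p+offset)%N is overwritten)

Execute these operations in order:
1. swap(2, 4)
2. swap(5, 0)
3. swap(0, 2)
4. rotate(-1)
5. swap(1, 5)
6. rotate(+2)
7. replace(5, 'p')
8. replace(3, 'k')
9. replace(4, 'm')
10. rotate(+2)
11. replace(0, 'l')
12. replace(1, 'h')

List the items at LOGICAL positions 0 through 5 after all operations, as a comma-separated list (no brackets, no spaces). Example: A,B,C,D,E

Answer: l,h,m,p,B,F

Derivation:
After op 1 (swap(2, 4)): offset=0, physical=[A,B,E,D,C,F], logical=[A,B,E,D,C,F]
After op 2 (swap(5, 0)): offset=0, physical=[F,B,E,D,C,A], logical=[F,B,E,D,C,A]
After op 3 (swap(0, 2)): offset=0, physical=[E,B,F,D,C,A], logical=[E,B,F,D,C,A]
After op 4 (rotate(-1)): offset=5, physical=[E,B,F,D,C,A], logical=[A,E,B,F,D,C]
After op 5 (swap(1, 5)): offset=5, physical=[C,B,F,D,E,A], logical=[A,C,B,F,D,E]
After op 6 (rotate(+2)): offset=1, physical=[C,B,F,D,E,A], logical=[B,F,D,E,A,C]
After op 7 (replace(5, 'p')): offset=1, physical=[p,B,F,D,E,A], logical=[B,F,D,E,A,p]
After op 8 (replace(3, 'k')): offset=1, physical=[p,B,F,D,k,A], logical=[B,F,D,k,A,p]
After op 9 (replace(4, 'm')): offset=1, physical=[p,B,F,D,k,m], logical=[B,F,D,k,m,p]
After op 10 (rotate(+2)): offset=3, physical=[p,B,F,D,k,m], logical=[D,k,m,p,B,F]
After op 11 (replace(0, 'l')): offset=3, physical=[p,B,F,l,k,m], logical=[l,k,m,p,B,F]
After op 12 (replace(1, 'h')): offset=3, physical=[p,B,F,l,h,m], logical=[l,h,m,p,B,F]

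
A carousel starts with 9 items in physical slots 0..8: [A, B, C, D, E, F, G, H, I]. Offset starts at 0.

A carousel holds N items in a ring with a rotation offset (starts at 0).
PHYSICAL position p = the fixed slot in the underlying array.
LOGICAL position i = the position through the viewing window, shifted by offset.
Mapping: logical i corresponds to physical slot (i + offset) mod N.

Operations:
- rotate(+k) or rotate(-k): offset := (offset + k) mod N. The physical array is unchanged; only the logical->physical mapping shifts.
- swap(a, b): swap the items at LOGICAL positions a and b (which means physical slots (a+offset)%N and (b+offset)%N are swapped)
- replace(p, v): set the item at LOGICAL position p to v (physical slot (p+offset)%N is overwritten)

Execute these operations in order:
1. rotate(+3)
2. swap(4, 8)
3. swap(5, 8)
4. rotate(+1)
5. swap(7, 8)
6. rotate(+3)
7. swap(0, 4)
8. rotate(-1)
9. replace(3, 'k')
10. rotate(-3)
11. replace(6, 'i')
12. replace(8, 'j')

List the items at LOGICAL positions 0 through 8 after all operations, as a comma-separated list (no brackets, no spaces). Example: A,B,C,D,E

Answer: I,E,F,G,D,H,i,B,j

Derivation:
After op 1 (rotate(+3)): offset=3, physical=[A,B,C,D,E,F,G,H,I], logical=[D,E,F,G,H,I,A,B,C]
After op 2 (swap(4, 8)): offset=3, physical=[A,B,H,D,E,F,G,C,I], logical=[D,E,F,G,C,I,A,B,H]
After op 3 (swap(5, 8)): offset=3, physical=[A,B,I,D,E,F,G,C,H], logical=[D,E,F,G,C,H,A,B,I]
After op 4 (rotate(+1)): offset=4, physical=[A,B,I,D,E,F,G,C,H], logical=[E,F,G,C,H,A,B,I,D]
After op 5 (swap(7, 8)): offset=4, physical=[A,B,D,I,E,F,G,C,H], logical=[E,F,G,C,H,A,B,D,I]
After op 6 (rotate(+3)): offset=7, physical=[A,B,D,I,E,F,G,C,H], logical=[C,H,A,B,D,I,E,F,G]
After op 7 (swap(0, 4)): offset=7, physical=[A,B,C,I,E,F,G,D,H], logical=[D,H,A,B,C,I,E,F,G]
After op 8 (rotate(-1)): offset=6, physical=[A,B,C,I,E,F,G,D,H], logical=[G,D,H,A,B,C,I,E,F]
After op 9 (replace(3, 'k')): offset=6, physical=[k,B,C,I,E,F,G,D,H], logical=[G,D,H,k,B,C,I,E,F]
After op 10 (rotate(-3)): offset=3, physical=[k,B,C,I,E,F,G,D,H], logical=[I,E,F,G,D,H,k,B,C]
After op 11 (replace(6, 'i')): offset=3, physical=[i,B,C,I,E,F,G,D,H], logical=[I,E,F,G,D,H,i,B,C]
After op 12 (replace(8, 'j')): offset=3, physical=[i,B,j,I,E,F,G,D,H], logical=[I,E,F,G,D,H,i,B,j]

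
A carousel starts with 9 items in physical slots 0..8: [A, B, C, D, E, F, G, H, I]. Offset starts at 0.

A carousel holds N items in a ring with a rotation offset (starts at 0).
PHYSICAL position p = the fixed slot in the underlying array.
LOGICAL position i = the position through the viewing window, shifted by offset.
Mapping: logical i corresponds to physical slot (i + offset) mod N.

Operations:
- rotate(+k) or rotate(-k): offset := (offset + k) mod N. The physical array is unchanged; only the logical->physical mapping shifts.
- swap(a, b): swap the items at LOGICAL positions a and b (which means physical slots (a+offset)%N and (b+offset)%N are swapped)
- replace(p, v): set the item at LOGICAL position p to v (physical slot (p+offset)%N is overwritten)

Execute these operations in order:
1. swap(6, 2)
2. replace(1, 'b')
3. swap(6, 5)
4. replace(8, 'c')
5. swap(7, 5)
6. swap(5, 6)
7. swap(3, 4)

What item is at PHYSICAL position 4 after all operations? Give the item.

Answer: D

Derivation:
After op 1 (swap(6, 2)): offset=0, physical=[A,B,G,D,E,F,C,H,I], logical=[A,B,G,D,E,F,C,H,I]
After op 2 (replace(1, 'b')): offset=0, physical=[A,b,G,D,E,F,C,H,I], logical=[A,b,G,D,E,F,C,H,I]
After op 3 (swap(6, 5)): offset=0, physical=[A,b,G,D,E,C,F,H,I], logical=[A,b,G,D,E,C,F,H,I]
After op 4 (replace(8, 'c')): offset=0, physical=[A,b,G,D,E,C,F,H,c], logical=[A,b,G,D,E,C,F,H,c]
After op 5 (swap(7, 5)): offset=0, physical=[A,b,G,D,E,H,F,C,c], logical=[A,b,G,D,E,H,F,C,c]
After op 6 (swap(5, 6)): offset=0, physical=[A,b,G,D,E,F,H,C,c], logical=[A,b,G,D,E,F,H,C,c]
After op 7 (swap(3, 4)): offset=0, physical=[A,b,G,E,D,F,H,C,c], logical=[A,b,G,E,D,F,H,C,c]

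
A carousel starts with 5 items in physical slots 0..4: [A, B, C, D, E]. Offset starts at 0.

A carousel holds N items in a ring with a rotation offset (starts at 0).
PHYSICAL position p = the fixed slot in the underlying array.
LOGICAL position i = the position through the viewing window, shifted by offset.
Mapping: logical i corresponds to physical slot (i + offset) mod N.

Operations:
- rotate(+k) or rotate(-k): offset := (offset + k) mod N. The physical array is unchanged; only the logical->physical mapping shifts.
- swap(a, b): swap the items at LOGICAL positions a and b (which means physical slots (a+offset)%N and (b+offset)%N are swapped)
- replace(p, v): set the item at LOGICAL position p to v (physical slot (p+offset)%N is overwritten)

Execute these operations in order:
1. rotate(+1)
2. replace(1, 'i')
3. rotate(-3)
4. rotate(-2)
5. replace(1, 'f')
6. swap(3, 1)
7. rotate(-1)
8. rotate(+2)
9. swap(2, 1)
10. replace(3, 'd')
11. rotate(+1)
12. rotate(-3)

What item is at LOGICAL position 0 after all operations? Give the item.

After op 1 (rotate(+1)): offset=1, physical=[A,B,C,D,E], logical=[B,C,D,E,A]
After op 2 (replace(1, 'i')): offset=1, physical=[A,B,i,D,E], logical=[B,i,D,E,A]
After op 3 (rotate(-3)): offset=3, physical=[A,B,i,D,E], logical=[D,E,A,B,i]
After op 4 (rotate(-2)): offset=1, physical=[A,B,i,D,E], logical=[B,i,D,E,A]
After op 5 (replace(1, 'f')): offset=1, physical=[A,B,f,D,E], logical=[B,f,D,E,A]
After op 6 (swap(3, 1)): offset=1, physical=[A,B,E,D,f], logical=[B,E,D,f,A]
After op 7 (rotate(-1)): offset=0, physical=[A,B,E,D,f], logical=[A,B,E,D,f]
After op 8 (rotate(+2)): offset=2, physical=[A,B,E,D,f], logical=[E,D,f,A,B]
After op 9 (swap(2, 1)): offset=2, physical=[A,B,E,f,D], logical=[E,f,D,A,B]
After op 10 (replace(3, 'd')): offset=2, physical=[d,B,E,f,D], logical=[E,f,D,d,B]
After op 11 (rotate(+1)): offset=3, physical=[d,B,E,f,D], logical=[f,D,d,B,E]
After op 12 (rotate(-3)): offset=0, physical=[d,B,E,f,D], logical=[d,B,E,f,D]

Answer: d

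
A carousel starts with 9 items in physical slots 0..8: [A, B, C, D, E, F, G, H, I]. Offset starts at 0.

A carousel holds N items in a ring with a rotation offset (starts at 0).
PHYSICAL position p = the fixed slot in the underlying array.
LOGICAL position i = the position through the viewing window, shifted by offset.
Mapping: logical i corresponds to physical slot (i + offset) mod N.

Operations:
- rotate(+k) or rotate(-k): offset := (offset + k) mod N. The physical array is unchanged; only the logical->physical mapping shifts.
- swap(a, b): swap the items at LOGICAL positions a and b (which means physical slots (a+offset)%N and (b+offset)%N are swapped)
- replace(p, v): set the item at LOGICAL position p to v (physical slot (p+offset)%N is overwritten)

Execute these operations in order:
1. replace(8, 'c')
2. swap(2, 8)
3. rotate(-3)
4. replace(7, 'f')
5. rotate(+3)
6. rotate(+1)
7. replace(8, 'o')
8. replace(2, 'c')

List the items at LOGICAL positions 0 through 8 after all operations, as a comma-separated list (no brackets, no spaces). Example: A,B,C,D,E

Answer: B,c,c,f,F,G,H,C,o

Derivation:
After op 1 (replace(8, 'c')): offset=0, physical=[A,B,C,D,E,F,G,H,c], logical=[A,B,C,D,E,F,G,H,c]
After op 2 (swap(2, 8)): offset=0, physical=[A,B,c,D,E,F,G,H,C], logical=[A,B,c,D,E,F,G,H,C]
After op 3 (rotate(-3)): offset=6, physical=[A,B,c,D,E,F,G,H,C], logical=[G,H,C,A,B,c,D,E,F]
After op 4 (replace(7, 'f')): offset=6, physical=[A,B,c,D,f,F,G,H,C], logical=[G,H,C,A,B,c,D,f,F]
After op 5 (rotate(+3)): offset=0, physical=[A,B,c,D,f,F,G,H,C], logical=[A,B,c,D,f,F,G,H,C]
After op 6 (rotate(+1)): offset=1, physical=[A,B,c,D,f,F,G,H,C], logical=[B,c,D,f,F,G,H,C,A]
After op 7 (replace(8, 'o')): offset=1, physical=[o,B,c,D,f,F,G,H,C], logical=[B,c,D,f,F,G,H,C,o]
After op 8 (replace(2, 'c')): offset=1, physical=[o,B,c,c,f,F,G,H,C], logical=[B,c,c,f,F,G,H,C,o]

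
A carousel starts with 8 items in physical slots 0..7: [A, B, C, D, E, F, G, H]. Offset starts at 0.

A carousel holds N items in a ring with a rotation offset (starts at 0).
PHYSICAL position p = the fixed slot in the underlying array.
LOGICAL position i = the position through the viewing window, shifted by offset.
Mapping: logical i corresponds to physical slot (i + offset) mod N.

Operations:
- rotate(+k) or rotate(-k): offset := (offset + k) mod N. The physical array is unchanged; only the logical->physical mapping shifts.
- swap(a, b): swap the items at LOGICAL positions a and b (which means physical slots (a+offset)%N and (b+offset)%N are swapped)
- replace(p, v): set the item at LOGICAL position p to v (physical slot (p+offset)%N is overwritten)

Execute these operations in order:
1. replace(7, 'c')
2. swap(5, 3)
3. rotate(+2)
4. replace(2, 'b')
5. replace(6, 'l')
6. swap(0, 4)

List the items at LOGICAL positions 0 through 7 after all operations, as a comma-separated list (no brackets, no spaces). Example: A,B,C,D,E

After op 1 (replace(7, 'c')): offset=0, physical=[A,B,C,D,E,F,G,c], logical=[A,B,C,D,E,F,G,c]
After op 2 (swap(5, 3)): offset=0, physical=[A,B,C,F,E,D,G,c], logical=[A,B,C,F,E,D,G,c]
After op 3 (rotate(+2)): offset=2, physical=[A,B,C,F,E,D,G,c], logical=[C,F,E,D,G,c,A,B]
After op 4 (replace(2, 'b')): offset=2, physical=[A,B,C,F,b,D,G,c], logical=[C,F,b,D,G,c,A,B]
After op 5 (replace(6, 'l')): offset=2, physical=[l,B,C,F,b,D,G,c], logical=[C,F,b,D,G,c,l,B]
After op 6 (swap(0, 4)): offset=2, physical=[l,B,G,F,b,D,C,c], logical=[G,F,b,D,C,c,l,B]

Answer: G,F,b,D,C,c,l,B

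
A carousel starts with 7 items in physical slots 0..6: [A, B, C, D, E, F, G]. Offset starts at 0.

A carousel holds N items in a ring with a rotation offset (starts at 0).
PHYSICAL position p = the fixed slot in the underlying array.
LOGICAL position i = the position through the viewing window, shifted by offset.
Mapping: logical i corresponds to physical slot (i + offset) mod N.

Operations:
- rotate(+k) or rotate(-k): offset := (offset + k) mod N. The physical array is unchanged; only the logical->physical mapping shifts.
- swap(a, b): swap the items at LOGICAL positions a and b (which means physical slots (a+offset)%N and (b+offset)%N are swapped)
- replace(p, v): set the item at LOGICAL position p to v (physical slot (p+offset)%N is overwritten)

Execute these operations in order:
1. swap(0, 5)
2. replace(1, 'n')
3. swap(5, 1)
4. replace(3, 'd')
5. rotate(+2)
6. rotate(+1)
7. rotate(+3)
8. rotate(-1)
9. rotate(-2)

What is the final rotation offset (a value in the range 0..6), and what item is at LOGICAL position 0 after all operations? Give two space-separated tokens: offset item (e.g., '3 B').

After op 1 (swap(0, 5)): offset=0, physical=[F,B,C,D,E,A,G], logical=[F,B,C,D,E,A,G]
After op 2 (replace(1, 'n')): offset=0, physical=[F,n,C,D,E,A,G], logical=[F,n,C,D,E,A,G]
After op 3 (swap(5, 1)): offset=0, physical=[F,A,C,D,E,n,G], logical=[F,A,C,D,E,n,G]
After op 4 (replace(3, 'd')): offset=0, physical=[F,A,C,d,E,n,G], logical=[F,A,C,d,E,n,G]
After op 5 (rotate(+2)): offset=2, physical=[F,A,C,d,E,n,G], logical=[C,d,E,n,G,F,A]
After op 6 (rotate(+1)): offset=3, physical=[F,A,C,d,E,n,G], logical=[d,E,n,G,F,A,C]
After op 7 (rotate(+3)): offset=6, physical=[F,A,C,d,E,n,G], logical=[G,F,A,C,d,E,n]
After op 8 (rotate(-1)): offset=5, physical=[F,A,C,d,E,n,G], logical=[n,G,F,A,C,d,E]
After op 9 (rotate(-2)): offset=3, physical=[F,A,C,d,E,n,G], logical=[d,E,n,G,F,A,C]

Answer: 3 d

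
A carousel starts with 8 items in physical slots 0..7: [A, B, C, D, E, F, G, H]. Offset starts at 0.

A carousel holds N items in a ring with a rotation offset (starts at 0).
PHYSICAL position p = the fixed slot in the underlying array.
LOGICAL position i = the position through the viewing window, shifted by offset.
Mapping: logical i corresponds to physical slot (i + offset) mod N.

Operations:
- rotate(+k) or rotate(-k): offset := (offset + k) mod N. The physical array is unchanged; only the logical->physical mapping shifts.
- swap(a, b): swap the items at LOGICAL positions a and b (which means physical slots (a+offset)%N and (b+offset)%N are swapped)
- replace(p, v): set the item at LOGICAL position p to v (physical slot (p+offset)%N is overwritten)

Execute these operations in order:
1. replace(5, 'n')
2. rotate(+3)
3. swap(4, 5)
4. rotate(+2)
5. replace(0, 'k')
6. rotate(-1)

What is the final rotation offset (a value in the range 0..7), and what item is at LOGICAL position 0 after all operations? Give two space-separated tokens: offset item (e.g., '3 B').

After op 1 (replace(5, 'n')): offset=0, physical=[A,B,C,D,E,n,G,H], logical=[A,B,C,D,E,n,G,H]
After op 2 (rotate(+3)): offset=3, physical=[A,B,C,D,E,n,G,H], logical=[D,E,n,G,H,A,B,C]
After op 3 (swap(4, 5)): offset=3, physical=[H,B,C,D,E,n,G,A], logical=[D,E,n,G,A,H,B,C]
After op 4 (rotate(+2)): offset=5, physical=[H,B,C,D,E,n,G,A], logical=[n,G,A,H,B,C,D,E]
After op 5 (replace(0, 'k')): offset=5, physical=[H,B,C,D,E,k,G,A], logical=[k,G,A,H,B,C,D,E]
After op 6 (rotate(-1)): offset=4, physical=[H,B,C,D,E,k,G,A], logical=[E,k,G,A,H,B,C,D]

Answer: 4 E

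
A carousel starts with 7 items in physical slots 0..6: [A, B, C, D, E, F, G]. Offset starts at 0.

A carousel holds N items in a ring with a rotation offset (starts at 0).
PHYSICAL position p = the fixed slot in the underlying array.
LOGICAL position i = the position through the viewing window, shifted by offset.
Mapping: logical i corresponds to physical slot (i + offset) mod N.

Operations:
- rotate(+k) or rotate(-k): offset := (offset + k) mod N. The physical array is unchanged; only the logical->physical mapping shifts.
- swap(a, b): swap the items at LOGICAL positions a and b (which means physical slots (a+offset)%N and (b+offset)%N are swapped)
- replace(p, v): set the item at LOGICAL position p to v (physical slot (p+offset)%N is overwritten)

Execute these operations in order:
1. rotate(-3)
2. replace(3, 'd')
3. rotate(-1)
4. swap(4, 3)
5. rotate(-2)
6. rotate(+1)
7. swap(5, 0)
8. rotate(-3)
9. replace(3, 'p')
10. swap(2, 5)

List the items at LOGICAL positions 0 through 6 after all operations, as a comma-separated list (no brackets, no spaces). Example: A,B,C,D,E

After op 1 (rotate(-3)): offset=4, physical=[A,B,C,D,E,F,G], logical=[E,F,G,A,B,C,D]
After op 2 (replace(3, 'd')): offset=4, physical=[d,B,C,D,E,F,G], logical=[E,F,G,d,B,C,D]
After op 3 (rotate(-1)): offset=3, physical=[d,B,C,D,E,F,G], logical=[D,E,F,G,d,B,C]
After op 4 (swap(4, 3)): offset=3, physical=[G,B,C,D,E,F,d], logical=[D,E,F,d,G,B,C]
After op 5 (rotate(-2)): offset=1, physical=[G,B,C,D,E,F,d], logical=[B,C,D,E,F,d,G]
After op 6 (rotate(+1)): offset=2, physical=[G,B,C,D,E,F,d], logical=[C,D,E,F,d,G,B]
After op 7 (swap(5, 0)): offset=2, physical=[C,B,G,D,E,F,d], logical=[G,D,E,F,d,C,B]
After op 8 (rotate(-3)): offset=6, physical=[C,B,G,D,E,F,d], logical=[d,C,B,G,D,E,F]
After op 9 (replace(3, 'p')): offset=6, physical=[C,B,p,D,E,F,d], logical=[d,C,B,p,D,E,F]
After op 10 (swap(2, 5)): offset=6, physical=[C,E,p,D,B,F,d], logical=[d,C,E,p,D,B,F]

Answer: d,C,E,p,D,B,F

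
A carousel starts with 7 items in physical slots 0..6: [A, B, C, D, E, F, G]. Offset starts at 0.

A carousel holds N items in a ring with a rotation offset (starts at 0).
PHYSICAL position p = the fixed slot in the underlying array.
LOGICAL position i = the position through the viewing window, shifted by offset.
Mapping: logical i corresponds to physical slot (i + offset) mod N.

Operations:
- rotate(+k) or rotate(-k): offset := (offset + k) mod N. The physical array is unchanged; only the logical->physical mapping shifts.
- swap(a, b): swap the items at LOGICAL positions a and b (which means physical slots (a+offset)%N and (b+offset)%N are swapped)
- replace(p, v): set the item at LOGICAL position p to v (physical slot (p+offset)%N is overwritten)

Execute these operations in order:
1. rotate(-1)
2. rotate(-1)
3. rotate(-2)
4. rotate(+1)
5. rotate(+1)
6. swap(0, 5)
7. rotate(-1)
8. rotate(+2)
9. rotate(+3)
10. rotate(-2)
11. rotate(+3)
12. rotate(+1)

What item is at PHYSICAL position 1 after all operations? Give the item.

After op 1 (rotate(-1)): offset=6, physical=[A,B,C,D,E,F,G], logical=[G,A,B,C,D,E,F]
After op 2 (rotate(-1)): offset=5, physical=[A,B,C,D,E,F,G], logical=[F,G,A,B,C,D,E]
After op 3 (rotate(-2)): offset=3, physical=[A,B,C,D,E,F,G], logical=[D,E,F,G,A,B,C]
After op 4 (rotate(+1)): offset=4, physical=[A,B,C,D,E,F,G], logical=[E,F,G,A,B,C,D]
After op 5 (rotate(+1)): offset=5, physical=[A,B,C,D,E,F,G], logical=[F,G,A,B,C,D,E]
After op 6 (swap(0, 5)): offset=5, physical=[A,B,C,F,E,D,G], logical=[D,G,A,B,C,F,E]
After op 7 (rotate(-1)): offset=4, physical=[A,B,C,F,E,D,G], logical=[E,D,G,A,B,C,F]
After op 8 (rotate(+2)): offset=6, physical=[A,B,C,F,E,D,G], logical=[G,A,B,C,F,E,D]
After op 9 (rotate(+3)): offset=2, physical=[A,B,C,F,E,D,G], logical=[C,F,E,D,G,A,B]
After op 10 (rotate(-2)): offset=0, physical=[A,B,C,F,E,D,G], logical=[A,B,C,F,E,D,G]
After op 11 (rotate(+3)): offset=3, physical=[A,B,C,F,E,D,G], logical=[F,E,D,G,A,B,C]
After op 12 (rotate(+1)): offset=4, physical=[A,B,C,F,E,D,G], logical=[E,D,G,A,B,C,F]

Answer: B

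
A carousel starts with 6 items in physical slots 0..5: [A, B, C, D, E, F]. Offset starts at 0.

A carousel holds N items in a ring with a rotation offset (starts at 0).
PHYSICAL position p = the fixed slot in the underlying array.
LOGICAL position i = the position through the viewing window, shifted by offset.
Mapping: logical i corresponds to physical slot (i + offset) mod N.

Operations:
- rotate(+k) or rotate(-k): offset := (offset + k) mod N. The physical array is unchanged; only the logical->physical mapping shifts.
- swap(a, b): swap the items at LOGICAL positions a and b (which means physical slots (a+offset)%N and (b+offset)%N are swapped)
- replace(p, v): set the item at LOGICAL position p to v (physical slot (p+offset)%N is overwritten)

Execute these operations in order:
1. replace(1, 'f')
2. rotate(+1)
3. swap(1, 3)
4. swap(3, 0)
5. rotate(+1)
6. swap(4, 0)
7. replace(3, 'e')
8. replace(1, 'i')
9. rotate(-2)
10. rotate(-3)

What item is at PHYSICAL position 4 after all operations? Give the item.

After op 1 (replace(1, 'f')): offset=0, physical=[A,f,C,D,E,F], logical=[A,f,C,D,E,F]
After op 2 (rotate(+1)): offset=1, physical=[A,f,C,D,E,F], logical=[f,C,D,E,F,A]
After op 3 (swap(1, 3)): offset=1, physical=[A,f,E,D,C,F], logical=[f,E,D,C,F,A]
After op 4 (swap(3, 0)): offset=1, physical=[A,C,E,D,f,F], logical=[C,E,D,f,F,A]
After op 5 (rotate(+1)): offset=2, physical=[A,C,E,D,f,F], logical=[E,D,f,F,A,C]
After op 6 (swap(4, 0)): offset=2, physical=[E,C,A,D,f,F], logical=[A,D,f,F,E,C]
After op 7 (replace(3, 'e')): offset=2, physical=[E,C,A,D,f,e], logical=[A,D,f,e,E,C]
After op 8 (replace(1, 'i')): offset=2, physical=[E,C,A,i,f,e], logical=[A,i,f,e,E,C]
After op 9 (rotate(-2)): offset=0, physical=[E,C,A,i,f,e], logical=[E,C,A,i,f,e]
After op 10 (rotate(-3)): offset=3, physical=[E,C,A,i,f,e], logical=[i,f,e,E,C,A]

Answer: f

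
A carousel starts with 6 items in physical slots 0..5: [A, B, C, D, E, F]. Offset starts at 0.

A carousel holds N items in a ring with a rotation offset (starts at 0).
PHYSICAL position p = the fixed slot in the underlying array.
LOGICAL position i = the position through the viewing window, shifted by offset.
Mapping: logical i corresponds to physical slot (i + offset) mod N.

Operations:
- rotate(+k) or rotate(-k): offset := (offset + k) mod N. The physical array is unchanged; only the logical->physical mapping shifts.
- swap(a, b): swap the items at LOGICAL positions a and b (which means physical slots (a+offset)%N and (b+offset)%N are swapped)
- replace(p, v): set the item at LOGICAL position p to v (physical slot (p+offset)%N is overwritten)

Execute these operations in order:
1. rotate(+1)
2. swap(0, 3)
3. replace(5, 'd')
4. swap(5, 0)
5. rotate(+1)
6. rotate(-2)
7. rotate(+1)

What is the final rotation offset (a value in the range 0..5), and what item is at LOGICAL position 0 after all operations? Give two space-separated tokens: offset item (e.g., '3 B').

Answer: 1 d

Derivation:
After op 1 (rotate(+1)): offset=1, physical=[A,B,C,D,E,F], logical=[B,C,D,E,F,A]
After op 2 (swap(0, 3)): offset=1, physical=[A,E,C,D,B,F], logical=[E,C,D,B,F,A]
After op 3 (replace(5, 'd')): offset=1, physical=[d,E,C,D,B,F], logical=[E,C,D,B,F,d]
After op 4 (swap(5, 0)): offset=1, physical=[E,d,C,D,B,F], logical=[d,C,D,B,F,E]
After op 5 (rotate(+1)): offset=2, physical=[E,d,C,D,B,F], logical=[C,D,B,F,E,d]
After op 6 (rotate(-2)): offset=0, physical=[E,d,C,D,B,F], logical=[E,d,C,D,B,F]
After op 7 (rotate(+1)): offset=1, physical=[E,d,C,D,B,F], logical=[d,C,D,B,F,E]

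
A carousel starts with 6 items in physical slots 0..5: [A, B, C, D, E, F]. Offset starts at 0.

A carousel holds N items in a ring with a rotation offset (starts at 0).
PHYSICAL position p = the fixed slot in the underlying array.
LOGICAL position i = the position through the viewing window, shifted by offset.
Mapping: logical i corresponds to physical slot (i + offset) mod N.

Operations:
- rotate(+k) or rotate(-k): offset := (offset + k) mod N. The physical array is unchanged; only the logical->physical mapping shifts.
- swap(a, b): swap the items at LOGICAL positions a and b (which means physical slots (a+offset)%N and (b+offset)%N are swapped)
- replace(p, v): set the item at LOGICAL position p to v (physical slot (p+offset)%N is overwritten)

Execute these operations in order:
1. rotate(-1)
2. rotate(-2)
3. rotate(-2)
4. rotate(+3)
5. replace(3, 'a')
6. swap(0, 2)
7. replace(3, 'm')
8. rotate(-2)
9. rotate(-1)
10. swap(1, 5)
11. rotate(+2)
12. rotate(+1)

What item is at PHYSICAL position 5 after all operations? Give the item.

Answer: F

Derivation:
After op 1 (rotate(-1)): offset=5, physical=[A,B,C,D,E,F], logical=[F,A,B,C,D,E]
After op 2 (rotate(-2)): offset=3, physical=[A,B,C,D,E,F], logical=[D,E,F,A,B,C]
After op 3 (rotate(-2)): offset=1, physical=[A,B,C,D,E,F], logical=[B,C,D,E,F,A]
After op 4 (rotate(+3)): offset=4, physical=[A,B,C,D,E,F], logical=[E,F,A,B,C,D]
After op 5 (replace(3, 'a')): offset=4, physical=[A,a,C,D,E,F], logical=[E,F,A,a,C,D]
After op 6 (swap(0, 2)): offset=4, physical=[E,a,C,D,A,F], logical=[A,F,E,a,C,D]
After op 7 (replace(3, 'm')): offset=4, physical=[E,m,C,D,A,F], logical=[A,F,E,m,C,D]
After op 8 (rotate(-2)): offset=2, physical=[E,m,C,D,A,F], logical=[C,D,A,F,E,m]
After op 9 (rotate(-1)): offset=1, physical=[E,m,C,D,A,F], logical=[m,C,D,A,F,E]
After op 10 (swap(1, 5)): offset=1, physical=[C,m,E,D,A,F], logical=[m,E,D,A,F,C]
After op 11 (rotate(+2)): offset=3, physical=[C,m,E,D,A,F], logical=[D,A,F,C,m,E]
After op 12 (rotate(+1)): offset=4, physical=[C,m,E,D,A,F], logical=[A,F,C,m,E,D]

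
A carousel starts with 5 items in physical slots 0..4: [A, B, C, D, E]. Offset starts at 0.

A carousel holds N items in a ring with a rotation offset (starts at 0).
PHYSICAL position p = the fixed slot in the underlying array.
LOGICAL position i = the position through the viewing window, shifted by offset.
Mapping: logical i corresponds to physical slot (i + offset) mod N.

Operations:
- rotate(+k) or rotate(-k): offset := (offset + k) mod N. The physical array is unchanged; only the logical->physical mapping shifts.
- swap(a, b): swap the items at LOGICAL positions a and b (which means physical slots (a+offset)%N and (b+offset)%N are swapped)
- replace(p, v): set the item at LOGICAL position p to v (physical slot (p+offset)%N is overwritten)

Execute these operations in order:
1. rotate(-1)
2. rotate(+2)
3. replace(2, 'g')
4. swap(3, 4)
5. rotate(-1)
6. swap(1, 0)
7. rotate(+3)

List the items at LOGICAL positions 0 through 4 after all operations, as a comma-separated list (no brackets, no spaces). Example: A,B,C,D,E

Answer: g,A,B,E,C

Derivation:
After op 1 (rotate(-1)): offset=4, physical=[A,B,C,D,E], logical=[E,A,B,C,D]
After op 2 (rotate(+2)): offset=1, physical=[A,B,C,D,E], logical=[B,C,D,E,A]
After op 3 (replace(2, 'g')): offset=1, physical=[A,B,C,g,E], logical=[B,C,g,E,A]
After op 4 (swap(3, 4)): offset=1, physical=[E,B,C,g,A], logical=[B,C,g,A,E]
After op 5 (rotate(-1)): offset=0, physical=[E,B,C,g,A], logical=[E,B,C,g,A]
After op 6 (swap(1, 0)): offset=0, physical=[B,E,C,g,A], logical=[B,E,C,g,A]
After op 7 (rotate(+3)): offset=3, physical=[B,E,C,g,A], logical=[g,A,B,E,C]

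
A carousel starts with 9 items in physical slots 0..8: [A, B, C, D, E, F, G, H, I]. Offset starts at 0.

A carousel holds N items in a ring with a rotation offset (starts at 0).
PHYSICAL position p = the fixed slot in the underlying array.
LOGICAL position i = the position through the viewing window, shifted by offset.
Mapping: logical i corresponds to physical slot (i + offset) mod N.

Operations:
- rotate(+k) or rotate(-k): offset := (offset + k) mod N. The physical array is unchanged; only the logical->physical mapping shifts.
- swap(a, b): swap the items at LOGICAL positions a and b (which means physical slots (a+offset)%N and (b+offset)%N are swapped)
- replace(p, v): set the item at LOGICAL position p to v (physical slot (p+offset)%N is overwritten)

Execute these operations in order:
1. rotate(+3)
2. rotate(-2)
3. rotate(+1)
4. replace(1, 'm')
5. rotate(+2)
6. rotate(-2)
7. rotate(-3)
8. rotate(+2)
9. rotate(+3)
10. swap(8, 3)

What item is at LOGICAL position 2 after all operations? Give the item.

After op 1 (rotate(+3)): offset=3, physical=[A,B,C,D,E,F,G,H,I], logical=[D,E,F,G,H,I,A,B,C]
After op 2 (rotate(-2)): offset=1, physical=[A,B,C,D,E,F,G,H,I], logical=[B,C,D,E,F,G,H,I,A]
After op 3 (rotate(+1)): offset=2, physical=[A,B,C,D,E,F,G,H,I], logical=[C,D,E,F,G,H,I,A,B]
After op 4 (replace(1, 'm')): offset=2, physical=[A,B,C,m,E,F,G,H,I], logical=[C,m,E,F,G,H,I,A,B]
After op 5 (rotate(+2)): offset=4, physical=[A,B,C,m,E,F,G,H,I], logical=[E,F,G,H,I,A,B,C,m]
After op 6 (rotate(-2)): offset=2, physical=[A,B,C,m,E,F,G,H,I], logical=[C,m,E,F,G,H,I,A,B]
After op 7 (rotate(-3)): offset=8, physical=[A,B,C,m,E,F,G,H,I], logical=[I,A,B,C,m,E,F,G,H]
After op 8 (rotate(+2)): offset=1, physical=[A,B,C,m,E,F,G,H,I], logical=[B,C,m,E,F,G,H,I,A]
After op 9 (rotate(+3)): offset=4, physical=[A,B,C,m,E,F,G,H,I], logical=[E,F,G,H,I,A,B,C,m]
After op 10 (swap(8, 3)): offset=4, physical=[A,B,C,H,E,F,G,m,I], logical=[E,F,G,m,I,A,B,C,H]

Answer: G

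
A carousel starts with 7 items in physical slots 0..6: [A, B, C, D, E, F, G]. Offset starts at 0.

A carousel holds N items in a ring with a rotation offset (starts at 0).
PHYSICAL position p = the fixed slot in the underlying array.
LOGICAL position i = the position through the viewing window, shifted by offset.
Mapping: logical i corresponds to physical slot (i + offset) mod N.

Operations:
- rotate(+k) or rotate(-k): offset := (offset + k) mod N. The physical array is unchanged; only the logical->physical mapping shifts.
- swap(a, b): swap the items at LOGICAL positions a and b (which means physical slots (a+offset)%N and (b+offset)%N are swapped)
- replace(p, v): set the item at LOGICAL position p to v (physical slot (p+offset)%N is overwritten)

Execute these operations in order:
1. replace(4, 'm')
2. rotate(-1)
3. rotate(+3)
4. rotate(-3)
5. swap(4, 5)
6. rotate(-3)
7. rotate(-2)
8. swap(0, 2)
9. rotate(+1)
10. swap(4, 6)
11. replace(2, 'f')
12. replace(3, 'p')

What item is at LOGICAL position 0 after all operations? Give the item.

Answer: C

Derivation:
After op 1 (replace(4, 'm')): offset=0, physical=[A,B,C,D,m,F,G], logical=[A,B,C,D,m,F,G]
After op 2 (rotate(-1)): offset=6, physical=[A,B,C,D,m,F,G], logical=[G,A,B,C,D,m,F]
After op 3 (rotate(+3)): offset=2, physical=[A,B,C,D,m,F,G], logical=[C,D,m,F,G,A,B]
After op 4 (rotate(-3)): offset=6, physical=[A,B,C,D,m,F,G], logical=[G,A,B,C,D,m,F]
After op 5 (swap(4, 5)): offset=6, physical=[A,B,C,m,D,F,G], logical=[G,A,B,C,m,D,F]
After op 6 (rotate(-3)): offset=3, physical=[A,B,C,m,D,F,G], logical=[m,D,F,G,A,B,C]
After op 7 (rotate(-2)): offset=1, physical=[A,B,C,m,D,F,G], logical=[B,C,m,D,F,G,A]
After op 8 (swap(0, 2)): offset=1, physical=[A,m,C,B,D,F,G], logical=[m,C,B,D,F,G,A]
After op 9 (rotate(+1)): offset=2, physical=[A,m,C,B,D,F,G], logical=[C,B,D,F,G,A,m]
After op 10 (swap(4, 6)): offset=2, physical=[A,G,C,B,D,F,m], logical=[C,B,D,F,m,A,G]
After op 11 (replace(2, 'f')): offset=2, physical=[A,G,C,B,f,F,m], logical=[C,B,f,F,m,A,G]
After op 12 (replace(3, 'p')): offset=2, physical=[A,G,C,B,f,p,m], logical=[C,B,f,p,m,A,G]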